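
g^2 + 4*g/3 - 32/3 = (g - 8/3)*(g + 4)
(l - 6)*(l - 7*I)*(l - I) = l^3 - 6*l^2 - 8*I*l^2 - 7*l + 48*I*l + 42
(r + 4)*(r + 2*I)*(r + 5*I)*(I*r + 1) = I*r^4 - 6*r^3 + 4*I*r^3 - 24*r^2 - 3*I*r^2 - 10*r - 12*I*r - 40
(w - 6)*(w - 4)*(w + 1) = w^3 - 9*w^2 + 14*w + 24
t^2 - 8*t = t*(t - 8)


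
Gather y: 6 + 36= 42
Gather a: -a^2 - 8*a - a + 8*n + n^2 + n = -a^2 - 9*a + n^2 + 9*n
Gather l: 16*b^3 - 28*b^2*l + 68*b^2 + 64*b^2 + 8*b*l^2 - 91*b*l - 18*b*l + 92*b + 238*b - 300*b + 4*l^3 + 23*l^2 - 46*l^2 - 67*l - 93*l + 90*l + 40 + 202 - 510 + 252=16*b^3 + 132*b^2 + 30*b + 4*l^3 + l^2*(8*b - 23) + l*(-28*b^2 - 109*b - 70) - 16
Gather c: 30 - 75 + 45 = 0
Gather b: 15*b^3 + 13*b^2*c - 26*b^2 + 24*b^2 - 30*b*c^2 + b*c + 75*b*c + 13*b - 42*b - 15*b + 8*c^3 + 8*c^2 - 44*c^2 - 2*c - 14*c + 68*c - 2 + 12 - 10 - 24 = 15*b^3 + b^2*(13*c - 2) + b*(-30*c^2 + 76*c - 44) + 8*c^3 - 36*c^2 + 52*c - 24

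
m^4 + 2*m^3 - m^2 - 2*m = m*(m - 1)*(m + 1)*(m + 2)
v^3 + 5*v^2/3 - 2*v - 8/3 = (v - 4/3)*(v + 1)*(v + 2)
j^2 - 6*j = j*(j - 6)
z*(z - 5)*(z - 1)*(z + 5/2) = z^4 - 7*z^3/2 - 10*z^2 + 25*z/2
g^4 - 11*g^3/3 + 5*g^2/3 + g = g*(g - 3)*(g - 1)*(g + 1/3)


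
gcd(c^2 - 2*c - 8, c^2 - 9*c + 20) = c - 4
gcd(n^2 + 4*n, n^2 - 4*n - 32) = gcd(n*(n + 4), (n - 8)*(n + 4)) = n + 4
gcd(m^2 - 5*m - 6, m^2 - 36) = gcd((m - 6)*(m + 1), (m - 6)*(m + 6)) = m - 6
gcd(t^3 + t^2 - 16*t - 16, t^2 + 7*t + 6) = t + 1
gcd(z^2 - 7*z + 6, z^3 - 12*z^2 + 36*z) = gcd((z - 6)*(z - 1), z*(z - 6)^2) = z - 6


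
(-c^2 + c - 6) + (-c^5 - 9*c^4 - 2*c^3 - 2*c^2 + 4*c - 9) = -c^5 - 9*c^4 - 2*c^3 - 3*c^2 + 5*c - 15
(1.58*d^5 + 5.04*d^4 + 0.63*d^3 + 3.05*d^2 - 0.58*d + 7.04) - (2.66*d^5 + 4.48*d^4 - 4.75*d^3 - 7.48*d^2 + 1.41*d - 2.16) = -1.08*d^5 + 0.56*d^4 + 5.38*d^3 + 10.53*d^2 - 1.99*d + 9.2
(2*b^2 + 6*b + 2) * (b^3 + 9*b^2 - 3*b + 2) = 2*b^5 + 24*b^4 + 50*b^3 + 4*b^2 + 6*b + 4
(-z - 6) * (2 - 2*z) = 2*z^2 + 10*z - 12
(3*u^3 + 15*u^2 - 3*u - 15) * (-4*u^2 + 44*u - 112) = -12*u^5 + 72*u^4 + 336*u^3 - 1752*u^2 - 324*u + 1680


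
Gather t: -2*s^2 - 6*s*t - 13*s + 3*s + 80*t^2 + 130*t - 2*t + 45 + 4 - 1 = -2*s^2 - 10*s + 80*t^2 + t*(128 - 6*s) + 48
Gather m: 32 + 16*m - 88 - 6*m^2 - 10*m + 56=-6*m^2 + 6*m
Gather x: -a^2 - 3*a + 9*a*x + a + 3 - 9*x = -a^2 - 2*a + x*(9*a - 9) + 3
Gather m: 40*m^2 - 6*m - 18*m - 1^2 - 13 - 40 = 40*m^2 - 24*m - 54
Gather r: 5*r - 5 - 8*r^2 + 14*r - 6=-8*r^2 + 19*r - 11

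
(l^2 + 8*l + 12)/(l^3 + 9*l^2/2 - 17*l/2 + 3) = 2*(l + 2)/(2*l^2 - 3*l + 1)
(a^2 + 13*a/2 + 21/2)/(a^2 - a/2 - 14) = (a + 3)/(a - 4)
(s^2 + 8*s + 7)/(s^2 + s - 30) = (s^2 + 8*s + 7)/(s^2 + s - 30)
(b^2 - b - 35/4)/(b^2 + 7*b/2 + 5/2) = (b - 7/2)/(b + 1)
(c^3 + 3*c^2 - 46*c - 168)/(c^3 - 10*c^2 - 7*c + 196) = (c + 6)/(c - 7)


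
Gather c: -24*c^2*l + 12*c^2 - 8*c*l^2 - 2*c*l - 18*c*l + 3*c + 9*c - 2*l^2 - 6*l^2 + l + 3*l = c^2*(12 - 24*l) + c*(-8*l^2 - 20*l + 12) - 8*l^2 + 4*l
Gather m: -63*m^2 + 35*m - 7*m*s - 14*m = -63*m^2 + m*(21 - 7*s)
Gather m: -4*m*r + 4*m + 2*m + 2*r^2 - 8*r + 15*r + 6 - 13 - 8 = m*(6 - 4*r) + 2*r^2 + 7*r - 15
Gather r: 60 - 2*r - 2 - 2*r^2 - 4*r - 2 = -2*r^2 - 6*r + 56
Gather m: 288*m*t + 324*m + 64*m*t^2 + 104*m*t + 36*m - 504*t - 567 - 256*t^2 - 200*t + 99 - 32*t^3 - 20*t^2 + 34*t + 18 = m*(64*t^2 + 392*t + 360) - 32*t^3 - 276*t^2 - 670*t - 450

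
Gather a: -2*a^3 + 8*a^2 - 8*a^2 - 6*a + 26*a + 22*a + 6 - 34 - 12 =-2*a^3 + 42*a - 40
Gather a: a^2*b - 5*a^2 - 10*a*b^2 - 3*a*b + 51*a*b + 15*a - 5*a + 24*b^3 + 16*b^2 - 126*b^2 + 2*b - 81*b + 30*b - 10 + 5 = a^2*(b - 5) + a*(-10*b^2 + 48*b + 10) + 24*b^3 - 110*b^2 - 49*b - 5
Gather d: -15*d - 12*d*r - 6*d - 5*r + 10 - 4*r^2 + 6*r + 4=d*(-12*r - 21) - 4*r^2 + r + 14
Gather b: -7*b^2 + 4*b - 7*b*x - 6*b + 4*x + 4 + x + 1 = -7*b^2 + b*(-7*x - 2) + 5*x + 5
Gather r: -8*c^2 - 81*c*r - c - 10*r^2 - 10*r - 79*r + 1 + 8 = -8*c^2 - c - 10*r^2 + r*(-81*c - 89) + 9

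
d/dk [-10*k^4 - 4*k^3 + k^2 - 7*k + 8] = -40*k^3 - 12*k^2 + 2*k - 7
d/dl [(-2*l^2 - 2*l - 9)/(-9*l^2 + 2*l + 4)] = 2*(-11*l^2 - 89*l + 5)/(81*l^4 - 36*l^3 - 68*l^2 + 16*l + 16)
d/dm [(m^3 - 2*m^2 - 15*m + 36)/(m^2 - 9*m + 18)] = (m^2 - 12*m + 6)/(m^2 - 12*m + 36)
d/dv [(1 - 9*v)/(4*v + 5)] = -49/(4*v + 5)^2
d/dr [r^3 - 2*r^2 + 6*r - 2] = 3*r^2 - 4*r + 6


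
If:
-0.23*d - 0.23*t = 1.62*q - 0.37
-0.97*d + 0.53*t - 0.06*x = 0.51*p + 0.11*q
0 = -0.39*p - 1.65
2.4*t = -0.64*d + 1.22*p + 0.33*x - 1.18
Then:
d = 0.0136581877569957*x + 0.628140970717419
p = -4.23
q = 0.538138472532776 - 0.0209436302479506*x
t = 0.133857816598134*x - 2.80981195116567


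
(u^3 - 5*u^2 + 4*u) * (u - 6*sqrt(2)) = u^4 - 6*sqrt(2)*u^3 - 5*u^3 + 4*u^2 + 30*sqrt(2)*u^2 - 24*sqrt(2)*u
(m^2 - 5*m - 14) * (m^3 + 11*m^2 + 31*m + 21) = m^5 + 6*m^4 - 38*m^3 - 288*m^2 - 539*m - 294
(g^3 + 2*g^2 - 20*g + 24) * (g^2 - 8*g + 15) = g^5 - 6*g^4 - 21*g^3 + 214*g^2 - 492*g + 360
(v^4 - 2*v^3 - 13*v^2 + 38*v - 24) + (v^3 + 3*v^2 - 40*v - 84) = v^4 - v^3 - 10*v^2 - 2*v - 108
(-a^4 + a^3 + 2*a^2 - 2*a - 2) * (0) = 0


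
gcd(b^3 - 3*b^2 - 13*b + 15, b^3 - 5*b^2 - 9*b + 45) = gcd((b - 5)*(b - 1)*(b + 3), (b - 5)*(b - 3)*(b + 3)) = b^2 - 2*b - 15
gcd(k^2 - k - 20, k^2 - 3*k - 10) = k - 5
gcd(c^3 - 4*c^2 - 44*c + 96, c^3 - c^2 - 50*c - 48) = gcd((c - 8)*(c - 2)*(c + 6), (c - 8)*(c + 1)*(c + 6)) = c^2 - 2*c - 48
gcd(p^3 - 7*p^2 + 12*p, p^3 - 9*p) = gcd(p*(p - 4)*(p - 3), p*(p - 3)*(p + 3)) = p^2 - 3*p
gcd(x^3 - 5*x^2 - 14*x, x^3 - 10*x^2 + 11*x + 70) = x^2 - 5*x - 14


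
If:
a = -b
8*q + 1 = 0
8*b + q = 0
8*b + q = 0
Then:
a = -1/64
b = 1/64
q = -1/8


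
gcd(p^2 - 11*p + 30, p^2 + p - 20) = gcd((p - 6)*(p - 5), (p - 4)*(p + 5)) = 1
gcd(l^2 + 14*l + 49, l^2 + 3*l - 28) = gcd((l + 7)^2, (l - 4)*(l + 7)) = l + 7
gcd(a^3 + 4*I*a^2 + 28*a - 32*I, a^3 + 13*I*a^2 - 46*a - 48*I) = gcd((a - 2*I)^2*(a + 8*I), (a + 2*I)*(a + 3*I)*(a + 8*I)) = a + 8*I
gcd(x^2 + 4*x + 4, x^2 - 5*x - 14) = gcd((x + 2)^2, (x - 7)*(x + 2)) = x + 2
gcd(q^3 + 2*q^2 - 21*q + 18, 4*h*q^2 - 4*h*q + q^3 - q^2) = q - 1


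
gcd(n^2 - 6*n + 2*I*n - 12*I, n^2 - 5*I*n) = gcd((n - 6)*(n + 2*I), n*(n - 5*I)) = 1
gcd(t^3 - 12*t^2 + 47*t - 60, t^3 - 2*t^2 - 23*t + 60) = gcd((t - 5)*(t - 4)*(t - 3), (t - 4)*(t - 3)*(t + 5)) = t^2 - 7*t + 12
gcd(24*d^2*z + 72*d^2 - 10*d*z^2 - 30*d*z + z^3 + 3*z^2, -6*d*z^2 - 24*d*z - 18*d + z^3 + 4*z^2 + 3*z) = -6*d*z - 18*d + z^2 + 3*z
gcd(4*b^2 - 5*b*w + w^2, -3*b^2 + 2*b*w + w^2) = -b + w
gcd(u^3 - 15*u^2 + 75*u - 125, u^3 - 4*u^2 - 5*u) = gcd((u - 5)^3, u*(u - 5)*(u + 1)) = u - 5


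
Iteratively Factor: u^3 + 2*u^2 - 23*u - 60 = (u + 3)*(u^2 - u - 20) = (u + 3)*(u + 4)*(u - 5)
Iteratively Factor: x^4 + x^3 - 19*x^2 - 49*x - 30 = (x + 1)*(x^3 - 19*x - 30) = (x - 5)*(x + 1)*(x^2 + 5*x + 6) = (x - 5)*(x + 1)*(x + 2)*(x + 3)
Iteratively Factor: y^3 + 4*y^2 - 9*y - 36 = (y + 3)*(y^2 + y - 12) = (y + 3)*(y + 4)*(y - 3)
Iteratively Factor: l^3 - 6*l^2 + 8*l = (l)*(l^2 - 6*l + 8) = l*(l - 4)*(l - 2)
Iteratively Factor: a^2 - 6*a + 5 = (a - 1)*(a - 5)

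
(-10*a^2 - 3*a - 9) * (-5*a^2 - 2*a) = 50*a^4 + 35*a^3 + 51*a^2 + 18*a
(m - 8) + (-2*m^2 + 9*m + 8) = -2*m^2 + 10*m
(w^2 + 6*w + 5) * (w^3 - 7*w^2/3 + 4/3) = w^5 + 11*w^4/3 - 9*w^3 - 31*w^2/3 + 8*w + 20/3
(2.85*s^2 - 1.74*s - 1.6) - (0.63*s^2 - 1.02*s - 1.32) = 2.22*s^2 - 0.72*s - 0.28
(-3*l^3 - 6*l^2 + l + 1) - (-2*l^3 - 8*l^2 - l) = -l^3 + 2*l^2 + 2*l + 1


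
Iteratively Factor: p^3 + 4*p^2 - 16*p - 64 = (p - 4)*(p^2 + 8*p + 16) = (p - 4)*(p + 4)*(p + 4)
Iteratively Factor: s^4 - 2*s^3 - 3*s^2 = (s)*(s^3 - 2*s^2 - 3*s) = s*(s - 3)*(s^2 + s) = s*(s - 3)*(s + 1)*(s)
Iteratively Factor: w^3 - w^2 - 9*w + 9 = (w + 3)*(w^2 - 4*w + 3) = (w - 3)*(w + 3)*(w - 1)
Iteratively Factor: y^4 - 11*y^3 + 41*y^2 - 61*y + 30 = (y - 2)*(y^3 - 9*y^2 + 23*y - 15) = (y - 2)*(y - 1)*(y^2 - 8*y + 15) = (y - 3)*(y - 2)*(y - 1)*(y - 5)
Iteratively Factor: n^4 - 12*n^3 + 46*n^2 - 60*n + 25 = (n - 1)*(n^3 - 11*n^2 + 35*n - 25) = (n - 1)^2*(n^2 - 10*n + 25) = (n - 5)*(n - 1)^2*(n - 5)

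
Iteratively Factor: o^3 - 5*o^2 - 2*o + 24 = (o - 4)*(o^2 - o - 6) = (o - 4)*(o - 3)*(o + 2)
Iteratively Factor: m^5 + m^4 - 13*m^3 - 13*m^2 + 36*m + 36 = (m + 1)*(m^4 - 13*m^2 + 36) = (m - 3)*(m + 1)*(m^3 + 3*m^2 - 4*m - 12) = (m - 3)*(m + 1)*(m + 3)*(m^2 - 4) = (m - 3)*(m - 2)*(m + 1)*(m + 3)*(m + 2)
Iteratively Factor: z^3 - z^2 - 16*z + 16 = (z - 1)*(z^2 - 16) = (z - 4)*(z - 1)*(z + 4)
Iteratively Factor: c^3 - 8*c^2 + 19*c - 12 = (c - 4)*(c^2 - 4*c + 3) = (c - 4)*(c - 1)*(c - 3)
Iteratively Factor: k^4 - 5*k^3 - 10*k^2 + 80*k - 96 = (k - 4)*(k^3 - k^2 - 14*k + 24) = (k - 4)*(k + 4)*(k^2 - 5*k + 6) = (k - 4)*(k - 2)*(k + 4)*(k - 3)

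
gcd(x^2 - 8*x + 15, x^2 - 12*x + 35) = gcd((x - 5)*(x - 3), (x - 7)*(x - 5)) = x - 5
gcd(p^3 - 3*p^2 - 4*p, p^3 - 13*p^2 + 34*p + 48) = p + 1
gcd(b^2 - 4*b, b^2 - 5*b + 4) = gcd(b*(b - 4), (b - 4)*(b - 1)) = b - 4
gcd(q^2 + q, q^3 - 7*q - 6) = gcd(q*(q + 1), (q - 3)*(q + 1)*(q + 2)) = q + 1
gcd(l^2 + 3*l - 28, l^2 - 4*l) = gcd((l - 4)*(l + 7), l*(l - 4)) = l - 4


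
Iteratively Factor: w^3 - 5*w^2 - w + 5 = (w - 1)*(w^2 - 4*w - 5) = (w - 5)*(w - 1)*(w + 1)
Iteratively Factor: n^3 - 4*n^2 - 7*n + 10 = (n - 1)*(n^2 - 3*n - 10) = (n - 5)*(n - 1)*(n + 2)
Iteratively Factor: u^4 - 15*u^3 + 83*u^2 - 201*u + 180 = (u - 3)*(u^3 - 12*u^2 + 47*u - 60) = (u - 5)*(u - 3)*(u^2 - 7*u + 12) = (u - 5)*(u - 3)^2*(u - 4)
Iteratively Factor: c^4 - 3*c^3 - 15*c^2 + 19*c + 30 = (c - 5)*(c^3 + 2*c^2 - 5*c - 6) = (c - 5)*(c + 3)*(c^2 - c - 2) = (c - 5)*(c - 2)*(c + 3)*(c + 1)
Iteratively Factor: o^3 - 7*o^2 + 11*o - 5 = (o - 1)*(o^2 - 6*o + 5) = (o - 5)*(o - 1)*(o - 1)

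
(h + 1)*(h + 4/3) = h^2 + 7*h/3 + 4/3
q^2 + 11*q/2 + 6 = (q + 3/2)*(q + 4)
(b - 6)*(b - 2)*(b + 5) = b^3 - 3*b^2 - 28*b + 60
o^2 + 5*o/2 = o*(o + 5/2)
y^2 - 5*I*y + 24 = (y - 8*I)*(y + 3*I)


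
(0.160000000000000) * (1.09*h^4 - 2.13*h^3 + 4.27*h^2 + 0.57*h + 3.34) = 0.1744*h^4 - 0.3408*h^3 + 0.6832*h^2 + 0.0912*h + 0.5344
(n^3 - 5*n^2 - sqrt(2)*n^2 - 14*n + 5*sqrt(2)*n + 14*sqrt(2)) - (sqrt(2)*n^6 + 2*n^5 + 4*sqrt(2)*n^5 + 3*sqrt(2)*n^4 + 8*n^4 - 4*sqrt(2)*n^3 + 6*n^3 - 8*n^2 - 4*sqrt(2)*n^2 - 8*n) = -sqrt(2)*n^6 - 4*sqrt(2)*n^5 - 2*n^5 - 8*n^4 - 3*sqrt(2)*n^4 - 5*n^3 + 4*sqrt(2)*n^3 + 3*n^2 + 3*sqrt(2)*n^2 - 6*n + 5*sqrt(2)*n + 14*sqrt(2)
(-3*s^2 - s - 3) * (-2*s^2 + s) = 6*s^4 - s^3 + 5*s^2 - 3*s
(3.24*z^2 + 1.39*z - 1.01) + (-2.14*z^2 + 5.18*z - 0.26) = 1.1*z^2 + 6.57*z - 1.27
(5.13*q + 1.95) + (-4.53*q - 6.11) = 0.6*q - 4.16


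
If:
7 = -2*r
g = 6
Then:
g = 6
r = -7/2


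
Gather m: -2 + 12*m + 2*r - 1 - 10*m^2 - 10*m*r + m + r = -10*m^2 + m*(13 - 10*r) + 3*r - 3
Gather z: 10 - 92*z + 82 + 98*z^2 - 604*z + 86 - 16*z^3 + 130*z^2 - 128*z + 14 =-16*z^3 + 228*z^2 - 824*z + 192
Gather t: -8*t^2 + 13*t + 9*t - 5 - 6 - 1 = -8*t^2 + 22*t - 12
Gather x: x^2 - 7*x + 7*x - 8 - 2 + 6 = x^2 - 4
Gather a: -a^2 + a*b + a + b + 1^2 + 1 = -a^2 + a*(b + 1) + b + 2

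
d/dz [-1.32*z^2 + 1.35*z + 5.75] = 1.35 - 2.64*z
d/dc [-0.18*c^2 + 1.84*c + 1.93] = 1.84 - 0.36*c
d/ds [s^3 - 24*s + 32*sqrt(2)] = 3*s^2 - 24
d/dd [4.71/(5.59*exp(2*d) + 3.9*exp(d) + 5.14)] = (-52.6578*exp(d) - 18.369)*exp(d)/(5.59*exp(2*d) + 3.9*exp(d) + 5.14)^2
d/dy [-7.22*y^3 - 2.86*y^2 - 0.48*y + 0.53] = -21.66*y^2 - 5.72*y - 0.48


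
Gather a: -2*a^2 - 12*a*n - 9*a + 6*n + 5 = -2*a^2 + a*(-12*n - 9) + 6*n + 5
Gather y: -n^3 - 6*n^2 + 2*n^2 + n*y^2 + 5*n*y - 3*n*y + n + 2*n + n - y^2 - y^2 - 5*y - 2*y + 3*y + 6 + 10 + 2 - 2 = -n^3 - 4*n^2 + 4*n + y^2*(n - 2) + y*(2*n - 4) + 16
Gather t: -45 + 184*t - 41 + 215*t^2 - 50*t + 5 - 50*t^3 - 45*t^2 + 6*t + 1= -50*t^3 + 170*t^2 + 140*t - 80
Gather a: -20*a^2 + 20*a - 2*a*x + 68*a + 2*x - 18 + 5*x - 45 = -20*a^2 + a*(88 - 2*x) + 7*x - 63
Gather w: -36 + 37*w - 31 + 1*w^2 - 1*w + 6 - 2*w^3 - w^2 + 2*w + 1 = -2*w^3 + 38*w - 60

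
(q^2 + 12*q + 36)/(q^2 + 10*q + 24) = (q + 6)/(q + 4)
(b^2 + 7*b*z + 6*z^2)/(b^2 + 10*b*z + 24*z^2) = (b + z)/(b + 4*z)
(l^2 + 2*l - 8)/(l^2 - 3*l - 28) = (l - 2)/(l - 7)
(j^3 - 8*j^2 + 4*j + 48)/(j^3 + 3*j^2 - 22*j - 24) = (j^2 - 4*j - 12)/(j^2 + 7*j + 6)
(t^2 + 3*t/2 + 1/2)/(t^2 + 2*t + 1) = (t + 1/2)/(t + 1)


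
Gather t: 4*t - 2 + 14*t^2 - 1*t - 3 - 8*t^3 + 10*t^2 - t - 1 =-8*t^3 + 24*t^2 + 2*t - 6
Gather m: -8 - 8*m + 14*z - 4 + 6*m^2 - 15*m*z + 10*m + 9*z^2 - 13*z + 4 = 6*m^2 + m*(2 - 15*z) + 9*z^2 + z - 8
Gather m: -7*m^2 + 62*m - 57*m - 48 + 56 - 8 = -7*m^2 + 5*m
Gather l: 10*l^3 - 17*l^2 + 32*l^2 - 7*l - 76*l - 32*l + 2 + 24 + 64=10*l^3 + 15*l^2 - 115*l + 90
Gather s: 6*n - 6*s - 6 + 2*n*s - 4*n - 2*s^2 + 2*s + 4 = 2*n - 2*s^2 + s*(2*n - 4) - 2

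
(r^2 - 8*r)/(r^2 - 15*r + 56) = r/(r - 7)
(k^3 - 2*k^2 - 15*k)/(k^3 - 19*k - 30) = k/(k + 2)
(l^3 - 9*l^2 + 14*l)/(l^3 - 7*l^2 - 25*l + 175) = l*(l - 2)/(l^2 - 25)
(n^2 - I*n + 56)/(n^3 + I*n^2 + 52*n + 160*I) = (n + 7*I)/(n^2 + 9*I*n - 20)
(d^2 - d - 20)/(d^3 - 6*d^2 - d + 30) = (d + 4)/(d^2 - d - 6)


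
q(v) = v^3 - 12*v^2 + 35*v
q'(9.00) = 62.00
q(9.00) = 72.00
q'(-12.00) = 755.00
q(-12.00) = -3876.00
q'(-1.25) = 69.69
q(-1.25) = -64.45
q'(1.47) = 6.20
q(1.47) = 28.70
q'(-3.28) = 146.00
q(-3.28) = -279.19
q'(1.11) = 12.06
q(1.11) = 25.43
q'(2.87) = -9.17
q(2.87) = 25.25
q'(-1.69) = 84.13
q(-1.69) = -98.25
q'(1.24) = 9.85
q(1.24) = 26.86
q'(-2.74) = 123.28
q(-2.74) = -206.56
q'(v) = 3*v^2 - 24*v + 35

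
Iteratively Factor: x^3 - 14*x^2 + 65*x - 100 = (x - 5)*(x^2 - 9*x + 20) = (x - 5)*(x - 4)*(x - 5)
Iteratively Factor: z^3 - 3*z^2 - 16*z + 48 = (z - 3)*(z^2 - 16) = (z - 3)*(z + 4)*(z - 4)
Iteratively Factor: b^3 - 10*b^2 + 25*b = (b)*(b^2 - 10*b + 25) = b*(b - 5)*(b - 5)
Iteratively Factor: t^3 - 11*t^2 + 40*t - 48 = (t - 4)*(t^2 - 7*t + 12) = (t - 4)*(t - 3)*(t - 4)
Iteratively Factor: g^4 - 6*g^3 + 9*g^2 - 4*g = (g - 1)*(g^3 - 5*g^2 + 4*g) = (g - 1)^2*(g^2 - 4*g) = (g - 4)*(g - 1)^2*(g)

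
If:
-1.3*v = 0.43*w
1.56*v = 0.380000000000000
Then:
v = 0.24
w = -0.74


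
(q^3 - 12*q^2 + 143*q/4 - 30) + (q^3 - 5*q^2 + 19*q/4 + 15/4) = 2*q^3 - 17*q^2 + 81*q/2 - 105/4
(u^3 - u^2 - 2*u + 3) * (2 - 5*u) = -5*u^4 + 7*u^3 + 8*u^2 - 19*u + 6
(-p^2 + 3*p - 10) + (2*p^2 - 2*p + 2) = p^2 + p - 8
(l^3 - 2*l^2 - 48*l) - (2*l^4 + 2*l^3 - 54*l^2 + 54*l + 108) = -2*l^4 - l^3 + 52*l^2 - 102*l - 108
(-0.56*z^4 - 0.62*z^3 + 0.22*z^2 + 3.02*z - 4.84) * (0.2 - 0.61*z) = 0.3416*z^5 + 0.2662*z^4 - 0.2582*z^3 - 1.7982*z^2 + 3.5564*z - 0.968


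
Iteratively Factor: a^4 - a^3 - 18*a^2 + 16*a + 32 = (a - 2)*(a^3 + a^2 - 16*a - 16) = (a - 4)*(a - 2)*(a^2 + 5*a + 4) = (a - 4)*(a - 2)*(a + 4)*(a + 1)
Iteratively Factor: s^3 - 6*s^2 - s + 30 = (s - 3)*(s^2 - 3*s - 10) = (s - 5)*(s - 3)*(s + 2)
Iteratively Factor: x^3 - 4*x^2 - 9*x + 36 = (x - 4)*(x^2 - 9) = (x - 4)*(x + 3)*(x - 3)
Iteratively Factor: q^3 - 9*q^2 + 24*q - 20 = (q - 5)*(q^2 - 4*q + 4) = (q - 5)*(q - 2)*(q - 2)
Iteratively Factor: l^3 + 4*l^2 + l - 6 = (l + 3)*(l^2 + l - 2) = (l + 2)*(l + 3)*(l - 1)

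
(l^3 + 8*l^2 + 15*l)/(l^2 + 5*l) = l + 3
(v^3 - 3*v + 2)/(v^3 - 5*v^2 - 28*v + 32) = (v^2 + v - 2)/(v^2 - 4*v - 32)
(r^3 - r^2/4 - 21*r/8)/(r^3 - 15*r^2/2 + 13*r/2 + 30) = r*(4*r - 7)/(4*(r^2 - 9*r + 20))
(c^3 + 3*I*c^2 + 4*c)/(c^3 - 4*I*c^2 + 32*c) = (c - I)/(c - 8*I)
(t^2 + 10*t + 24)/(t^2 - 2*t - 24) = (t + 6)/(t - 6)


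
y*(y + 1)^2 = y^3 + 2*y^2 + y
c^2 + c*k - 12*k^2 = (c - 3*k)*(c + 4*k)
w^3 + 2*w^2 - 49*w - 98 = (w - 7)*(w + 2)*(w + 7)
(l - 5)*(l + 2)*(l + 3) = l^3 - 19*l - 30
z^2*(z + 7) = z^3 + 7*z^2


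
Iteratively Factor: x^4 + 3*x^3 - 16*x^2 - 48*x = (x + 3)*(x^3 - 16*x) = (x + 3)*(x + 4)*(x^2 - 4*x) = (x - 4)*(x + 3)*(x + 4)*(x)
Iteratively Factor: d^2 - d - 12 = (d - 4)*(d + 3)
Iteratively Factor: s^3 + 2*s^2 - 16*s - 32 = (s - 4)*(s^2 + 6*s + 8) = (s - 4)*(s + 4)*(s + 2)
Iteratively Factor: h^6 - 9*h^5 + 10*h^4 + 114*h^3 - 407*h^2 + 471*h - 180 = (h - 1)*(h^5 - 8*h^4 + 2*h^3 + 116*h^2 - 291*h + 180) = (h - 1)^2*(h^4 - 7*h^3 - 5*h^2 + 111*h - 180) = (h - 5)*(h - 1)^2*(h^3 - 2*h^2 - 15*h + 36) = (h - 5)*(h - 1)^2*(h + 4)*(h^2 - 6*h + 9) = (h - 5)*(h - 3)*(h - 1)^2*(h + 4)*(h - 3)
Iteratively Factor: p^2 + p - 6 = (p - 2)*(p + 3)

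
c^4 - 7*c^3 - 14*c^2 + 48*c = c*(c - 8)*(c - 2)*(c + 3)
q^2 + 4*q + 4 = (q + 2)^2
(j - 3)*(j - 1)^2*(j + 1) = j^4 - 4*j^3 + 2*j^2 + 4*j - 3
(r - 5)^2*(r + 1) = r^3 - 9*r^2 + 15*r + 25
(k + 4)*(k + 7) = k^2 + 11*k + 28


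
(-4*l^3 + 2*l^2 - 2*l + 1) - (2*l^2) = -4*l^3 - 2*l + 1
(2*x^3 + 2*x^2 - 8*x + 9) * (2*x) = 4*x^4 + 4*x^3 - 16*x^2 + 18*x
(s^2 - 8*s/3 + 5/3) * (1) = s^2 - 8*s/3 + 5/3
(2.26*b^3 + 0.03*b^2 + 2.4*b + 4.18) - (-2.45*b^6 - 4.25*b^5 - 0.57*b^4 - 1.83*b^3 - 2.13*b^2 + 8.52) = 2.45*b^6 + 4.25*b^5 + 0.57*b^4 + 4.09*b^3 + 2.16*b^2 + 2.4*b - 4.34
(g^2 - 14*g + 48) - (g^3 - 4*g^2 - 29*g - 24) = -g^3 + 5*g^2 + 15*g + 72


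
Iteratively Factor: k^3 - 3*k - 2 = (k - 2)*(k^2 + 2*k + 1) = (k - 2)*(k + 1)*(k + 1)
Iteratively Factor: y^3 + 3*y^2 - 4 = (y - 1)*(y^2 + 4*y + 4) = (y - 1)*(y + 2)*(y + 2)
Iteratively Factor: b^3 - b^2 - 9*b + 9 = (b - 1)*(b^2 - 9) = (b - 1)*(b + 3)*(b - 3)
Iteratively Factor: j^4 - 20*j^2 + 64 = (j + 4)*(j^3 - 4*j^2 - 4*j + 16) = (j + 2)*(j + 4)*(j^2 - 6*j + 8) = (j - 4)*(j + 2)*(j + 4)*(j - 2)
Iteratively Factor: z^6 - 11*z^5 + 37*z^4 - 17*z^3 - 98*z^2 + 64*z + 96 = (z + 1)*(z^5 - 12*z^4 + 49*z^3 - 66*z^2 - 32*z + 96) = (z - 4)*(z + 1)*(z^4 - 8*z^3 + 17*z^2 + 2*z - 24) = (z - 4)*(z + 1)^2*(z^3 - 9*z^2 + 26*z - 24) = (z - 4)^2*(z + 1)^2*(z^2 - 5*z + 6) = (z - 4)^2*(z - 3)*(z + 1)^2*(z - 2)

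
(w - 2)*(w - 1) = w^2 - 3*w + 2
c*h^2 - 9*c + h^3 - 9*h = (c + h)*(h - 3)*(h + 3)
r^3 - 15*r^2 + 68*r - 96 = (r - 8)*(r - 4)*(r - 3)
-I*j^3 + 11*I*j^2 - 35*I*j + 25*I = (j - 5)^2*(-I*j + I)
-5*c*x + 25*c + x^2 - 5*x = (-5*c + x)*(x - 5)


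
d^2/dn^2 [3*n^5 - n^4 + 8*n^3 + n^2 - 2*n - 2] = 60*n^3 - 12*n^2 + 48*n + 2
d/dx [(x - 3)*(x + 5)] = 2*x + 2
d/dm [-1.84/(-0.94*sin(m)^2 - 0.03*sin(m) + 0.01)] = -(3.4592*sin(m) + 0.0552)*cos(m)/(0.94*sin(m)^2 + 0.03*sin(m) - 0.01)^2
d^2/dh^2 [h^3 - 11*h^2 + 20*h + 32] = 6*h - 22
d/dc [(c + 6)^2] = 2*c + 12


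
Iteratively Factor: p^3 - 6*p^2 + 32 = (p + 2)*(p^2 - 8*p + 16) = (p - 4)*(p + 2)*(p - 4)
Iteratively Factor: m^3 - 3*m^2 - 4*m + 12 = (m - 2)*(m^2 - m - 6) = (m - 2)*(m + 2)*(m - 3)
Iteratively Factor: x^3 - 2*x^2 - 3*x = (x + 1)*(x^2 - 3*x) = (x - 3)*(x + 1)*(x)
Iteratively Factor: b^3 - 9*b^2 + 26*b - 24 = (b - 3)*(b^2 - 6*b + 8) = (b - 4)*(b - 3)*(b - 2)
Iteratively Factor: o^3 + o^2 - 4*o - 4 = (o + 1)*(o^2 - 4) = (o + 1)*(o + 2)*(o - 2)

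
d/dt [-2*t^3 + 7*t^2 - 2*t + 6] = -6*t^2 + 14*t - 2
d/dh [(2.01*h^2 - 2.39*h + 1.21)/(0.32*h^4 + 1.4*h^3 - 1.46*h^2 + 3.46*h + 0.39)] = (-1.2864*h^5 - 0.519599999999999*h^4 + 5.1432*h^3 - 1.6168*h^2 + 5.101*h - 5.1187)/(0.1024*h^8 + 0.896*h^7 + 1.0256*h^6 - 1.8736*h^5 + 12.0692*h^4 - 9.0112*h^3 + 10.8328*h^2 + 2.6988*h + 0.1521)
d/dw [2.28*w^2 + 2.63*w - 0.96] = 4.56*w + 2.63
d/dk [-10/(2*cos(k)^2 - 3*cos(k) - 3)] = 10*(3 - 4*cos(k))*sin(k)/(3*cos(k) - cos(2*k) + 2)^2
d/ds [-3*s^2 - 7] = -6*s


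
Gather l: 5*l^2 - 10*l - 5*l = 5*l^2 - 15*l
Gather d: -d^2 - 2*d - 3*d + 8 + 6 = -d^2 - 5*d + 14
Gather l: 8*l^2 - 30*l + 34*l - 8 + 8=8*l^2 + 4*l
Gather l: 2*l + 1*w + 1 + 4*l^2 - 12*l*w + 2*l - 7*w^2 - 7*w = 4*l^2 + l*(4 - 12*w) - 7*w^2 - 6*w + 1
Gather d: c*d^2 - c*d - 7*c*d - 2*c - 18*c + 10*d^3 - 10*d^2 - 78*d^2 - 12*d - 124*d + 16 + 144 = -20*c + 10*d^3 + d^2*(c - 88) + d*(-8*c - 136) + 160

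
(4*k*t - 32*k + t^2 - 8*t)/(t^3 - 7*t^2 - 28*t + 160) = (4*k + t)/(t^2 + t - 20)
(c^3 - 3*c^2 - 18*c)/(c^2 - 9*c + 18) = c*(c + 3)/(c - 3)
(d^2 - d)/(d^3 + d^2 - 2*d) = 1/(d + 2)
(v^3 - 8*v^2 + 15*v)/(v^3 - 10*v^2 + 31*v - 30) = v/(v - 2)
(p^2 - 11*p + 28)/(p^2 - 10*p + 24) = (p - 7)/(p - 6)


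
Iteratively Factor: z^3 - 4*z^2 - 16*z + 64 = (z + 4)*(z^2 - 8*z + 16) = (z - 4)*(z + 4)*(z - 4)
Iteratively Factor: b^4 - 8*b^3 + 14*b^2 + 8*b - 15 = (b + 1)*(b^3 - 9*b^2 + 23*b - 15) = (b - 3)*(b + 1)*(b^2 - 6*b + 5) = (b - 3)*(b - 1)*(b + 1)*(b - 5)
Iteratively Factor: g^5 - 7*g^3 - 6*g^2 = (g)*(g^4 - 7*g^2 - 6*g) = g^2*(g^3 - 7*g - 6) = g^2*(g + 2)*(g^2 - 2*g - 3) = g^2*(g + 1)*(g + 2)*(g - 3)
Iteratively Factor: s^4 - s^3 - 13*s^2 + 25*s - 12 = (s - 3)*(s^3 + 2*s^2 - 7*s + 4) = (s - 3)*(s - 1)*(s^2 + 3*s - 4) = (s - 3)*(s - 1)^2*(s + 4)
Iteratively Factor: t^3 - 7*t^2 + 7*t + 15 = (t - 5)*(t^2 - 2*t - 3) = (t - 5)*(t - 3)*(t + 1)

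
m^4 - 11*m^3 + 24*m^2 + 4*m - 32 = (m - 8)*(m - 2)^2*(m + 1)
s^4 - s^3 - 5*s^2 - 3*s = s*(s - 3)*(s + 1)^2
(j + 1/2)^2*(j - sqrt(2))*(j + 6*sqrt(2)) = j^4 + j^3 + 5*sqrt(2)*j^3 - 47*j^2/4 + 5*sqrt(2)*j^2 - 12*j + 5*sqrt(2)*j/4 - 3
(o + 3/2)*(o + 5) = o^2 + 13*o/2 + 15/2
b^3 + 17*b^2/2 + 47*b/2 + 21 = (b + 2)*(b + 3)*(b + 7/2)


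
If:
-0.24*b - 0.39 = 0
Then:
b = -1.62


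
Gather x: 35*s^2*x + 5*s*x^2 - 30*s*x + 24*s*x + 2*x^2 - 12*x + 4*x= x^2*(5*s + 2) + x*(35*s^2 - 6*s - 8)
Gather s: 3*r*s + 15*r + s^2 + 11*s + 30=15*r + s^2 + s*(3*r + 11) + 30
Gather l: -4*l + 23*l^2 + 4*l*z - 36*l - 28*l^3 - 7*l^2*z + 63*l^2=-28*l^3 + l^2*(86 - 7*z) + l*(4*z - 40)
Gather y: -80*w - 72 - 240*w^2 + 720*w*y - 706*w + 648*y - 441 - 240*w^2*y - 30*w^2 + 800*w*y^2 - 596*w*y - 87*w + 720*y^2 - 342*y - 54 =-270*w^2 - 873*w + y^2*(800*w + 720) + y*(-240*w^2 + 124*w + 306) - 567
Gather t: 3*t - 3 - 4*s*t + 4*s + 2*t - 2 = 4*s + t*(5 - 4*s) - 5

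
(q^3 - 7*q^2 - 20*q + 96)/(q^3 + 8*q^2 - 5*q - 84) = (q - 8)/(q + 7)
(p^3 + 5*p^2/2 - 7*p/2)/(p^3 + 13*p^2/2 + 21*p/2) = (p - 1)/(p + 3)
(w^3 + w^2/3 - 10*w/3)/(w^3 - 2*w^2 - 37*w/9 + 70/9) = 3*w/(3*w - 7)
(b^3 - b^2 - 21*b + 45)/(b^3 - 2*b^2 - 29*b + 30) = (b^2 - 6*b + 9)/(b^2 - 7*b + 6)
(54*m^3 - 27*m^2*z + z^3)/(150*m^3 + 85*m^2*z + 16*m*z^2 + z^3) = (9*m^2 - 6*m*z + z^2)/(25*m^2 + 10*m*z + z^2)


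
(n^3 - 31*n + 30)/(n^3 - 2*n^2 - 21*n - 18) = (-n^3 + 31*n - 30)/(-n^3 + 2*n^2 + 21*n + 18)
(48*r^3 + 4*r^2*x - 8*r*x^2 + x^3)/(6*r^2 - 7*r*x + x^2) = (-8*r^2 - 2*r*x + x^2)/(-r + x)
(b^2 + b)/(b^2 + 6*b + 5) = b/(b + 5)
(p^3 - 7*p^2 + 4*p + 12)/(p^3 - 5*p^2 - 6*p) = (p - 2)/p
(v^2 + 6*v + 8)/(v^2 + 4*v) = (v + 2)/v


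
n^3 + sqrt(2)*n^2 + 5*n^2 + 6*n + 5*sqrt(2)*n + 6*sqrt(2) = (n + 2)*(n + 3)*(n + sqrt(2))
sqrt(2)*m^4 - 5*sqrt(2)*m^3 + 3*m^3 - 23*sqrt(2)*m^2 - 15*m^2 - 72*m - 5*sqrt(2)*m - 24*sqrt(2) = (m - 8)*(m + 3)*(m + sqrt(2))*(sqrt(2)*m + 1)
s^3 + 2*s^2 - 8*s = s*(s - 2)*(s + 4)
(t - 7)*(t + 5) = t^2 - 2*t - 35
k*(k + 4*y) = k^2 + 4*k*y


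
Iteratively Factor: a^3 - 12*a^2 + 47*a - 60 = (a - 4)*(a^2 - 8*a + 15) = (a - 4)*(a - 3)*(a - 5)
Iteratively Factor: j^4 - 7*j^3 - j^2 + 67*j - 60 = (j + 3)*(j^3 - 10*j^2 + 29*j - 20) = (j - 4)*(j + 3)*(j^2 - 6*j + 5) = (j - 5)*(j - 4)*(j + 3)*(j - 1)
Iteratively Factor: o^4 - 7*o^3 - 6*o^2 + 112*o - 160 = (o + 4)*(o^3 - 11*o^2 + 38*o - 40) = (o - 2)*(o + 4)*(o^2 - 9*o + 20) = (o - 5)*(o - 2)*(o + 4)*(o - 4)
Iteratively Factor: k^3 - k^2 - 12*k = (k)*(k^2 - k - 12) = k*(k - 4)*(k + 3)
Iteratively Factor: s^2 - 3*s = (s)*(s - 3)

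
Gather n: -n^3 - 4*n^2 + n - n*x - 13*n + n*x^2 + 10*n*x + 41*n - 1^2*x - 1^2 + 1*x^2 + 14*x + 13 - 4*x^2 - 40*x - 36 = -n^3 - 4*n^2 + n*(x^2 + 9*x + 29) - 3*x^2 - 27*x - 24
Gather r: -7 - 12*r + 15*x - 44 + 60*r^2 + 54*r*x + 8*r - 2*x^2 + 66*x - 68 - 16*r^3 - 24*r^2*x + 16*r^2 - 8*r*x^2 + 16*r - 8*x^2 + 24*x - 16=-16*r^3 + r^2*(76 - 24*x) + r*(-8*x^2 + 54*x + 12) - 10*x^2 + 105*x - 135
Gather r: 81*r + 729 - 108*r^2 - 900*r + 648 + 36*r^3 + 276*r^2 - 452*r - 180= 36*r^3 + 168*r^2 - 1271*r + 1197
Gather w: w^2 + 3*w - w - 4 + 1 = w^2 + 2*w - 3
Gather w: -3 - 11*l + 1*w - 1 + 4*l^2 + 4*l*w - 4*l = 4*l^2 - 15*l + w*(4*l + 1) - 4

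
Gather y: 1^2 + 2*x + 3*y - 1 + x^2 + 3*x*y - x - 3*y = x^2 + 3*x*y + x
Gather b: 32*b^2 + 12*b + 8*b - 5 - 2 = 32*b^2 + 20*b - 7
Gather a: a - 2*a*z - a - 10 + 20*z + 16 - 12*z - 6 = -2*a*z + 8*z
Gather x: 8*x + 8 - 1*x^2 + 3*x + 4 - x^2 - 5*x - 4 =-2*x^2 + 6*x + 8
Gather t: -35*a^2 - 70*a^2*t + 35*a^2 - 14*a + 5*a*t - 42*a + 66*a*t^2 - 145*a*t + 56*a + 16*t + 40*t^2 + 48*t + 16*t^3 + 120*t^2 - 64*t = 16*t^3 + t^2*(66*a + 160) + t*(-70*a^2 - 140*a)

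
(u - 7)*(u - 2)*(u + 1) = u^3 - 8*u^2 + 5*u + 14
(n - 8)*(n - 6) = n^2 - 14*n + 48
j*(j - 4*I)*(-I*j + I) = -I*j^3 - 4*j^2 + I*j^2 + 4*j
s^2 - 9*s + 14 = (s - 7)*(s - 2)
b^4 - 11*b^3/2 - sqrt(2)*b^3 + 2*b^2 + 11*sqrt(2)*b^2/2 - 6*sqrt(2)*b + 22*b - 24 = (b - 4)*(b - 3/2)*(b - 2*sqrt(2))*(b + sqrt(2))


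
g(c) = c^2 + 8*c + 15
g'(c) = 2*c + 8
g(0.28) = 17.32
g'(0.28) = 8.56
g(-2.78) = 0.49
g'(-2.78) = 2.44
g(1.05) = 24.50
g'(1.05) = 10.10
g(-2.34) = 1.76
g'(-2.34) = 3.32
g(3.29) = 52.14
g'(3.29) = 14.58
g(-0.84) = 8.99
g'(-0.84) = 6.32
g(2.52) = 41.51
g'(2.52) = 13.04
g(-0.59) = 10.63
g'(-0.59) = 6.82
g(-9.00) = 24.00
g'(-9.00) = -10.00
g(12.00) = 255.00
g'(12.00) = 32.00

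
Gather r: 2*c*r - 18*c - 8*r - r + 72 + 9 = -18*c + r*(2*c - 9) + 81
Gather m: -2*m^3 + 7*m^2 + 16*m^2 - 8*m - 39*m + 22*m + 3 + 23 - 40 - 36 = -2*m^3 + 23*m^2 - 25*m - 50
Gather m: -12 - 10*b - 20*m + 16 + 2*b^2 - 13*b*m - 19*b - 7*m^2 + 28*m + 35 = 2*b^2 - 29*b - 7*m^2 + m*(8 - 13*b) + 39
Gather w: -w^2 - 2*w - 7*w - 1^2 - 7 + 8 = -w^2 - 9*w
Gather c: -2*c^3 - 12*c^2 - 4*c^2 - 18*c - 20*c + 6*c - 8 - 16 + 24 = -2*c^3 - 16*c^2 - 32*c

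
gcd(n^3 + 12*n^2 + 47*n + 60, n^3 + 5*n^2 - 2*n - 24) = n^2 + 7*n + 12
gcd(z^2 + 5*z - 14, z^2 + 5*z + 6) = 1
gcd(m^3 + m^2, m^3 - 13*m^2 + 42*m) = m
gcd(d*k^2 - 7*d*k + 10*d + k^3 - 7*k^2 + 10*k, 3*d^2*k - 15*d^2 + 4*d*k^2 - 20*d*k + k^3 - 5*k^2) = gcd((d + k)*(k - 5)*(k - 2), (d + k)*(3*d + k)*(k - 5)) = d*k - 5*d + k^2 - 5*k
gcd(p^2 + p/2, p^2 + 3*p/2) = p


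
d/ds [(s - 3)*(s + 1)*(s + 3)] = 3*s^2 + 2*s - 9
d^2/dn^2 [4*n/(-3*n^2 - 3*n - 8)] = 24*(-3*n*(2*n + 1)^2 + (3*n + 1)*(3*n^2 + 3*n + 8))/(3*n^2 + 3*n + 8)^3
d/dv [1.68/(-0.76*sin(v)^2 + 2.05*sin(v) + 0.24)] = (2.5536*sin(v) - 3.444)*cos(v)/(-0.76*sin(v)^2 + 2.05*sin(v) + 0.24)^2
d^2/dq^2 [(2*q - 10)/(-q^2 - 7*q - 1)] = 4*(-(q - 5)*(2*q + 7)^2 + (3*q + 2)*(q^2 + 7*q + 1))/(q^2 + 7*q + 1)^3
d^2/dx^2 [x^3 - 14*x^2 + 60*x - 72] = 6*x - 28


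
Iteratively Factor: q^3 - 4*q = (q)*(q^2 - 4) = q*(q + 2)*(q - 2)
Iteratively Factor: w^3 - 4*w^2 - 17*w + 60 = (w - 5)*(w^2 + w - 12) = (w - 5)*(w + 4)*(w - 3)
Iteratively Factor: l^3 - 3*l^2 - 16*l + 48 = (l - 3)*(l^2 - 16) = (l - 3)*(l + 4)*(l - 4)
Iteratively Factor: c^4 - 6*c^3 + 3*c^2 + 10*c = (c)*(c^3 - 6*c^2 + 3*c + 10) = c*(c - 2)*(c^2 - 4*c - 5) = c*(c - 2)*(c + 1)*(c - 5)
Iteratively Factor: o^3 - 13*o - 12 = (o + 3)*(o^2 - 3*o - 4) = (o - 4)*(o + 3)*(o + 1)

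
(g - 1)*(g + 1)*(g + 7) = g^3 + 7*g^2 - g - 7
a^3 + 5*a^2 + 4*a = a*(a + 1)*(a + 4)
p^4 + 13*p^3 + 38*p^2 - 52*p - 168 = (p - 2)*(p + 2)*(p + 6)*(p + 7)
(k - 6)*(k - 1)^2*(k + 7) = k^4 - k^3 - 43*k^2 + 85*k - 42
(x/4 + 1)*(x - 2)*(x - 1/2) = x^3/4 + 3*x^2/8 - 9*x/4 + 1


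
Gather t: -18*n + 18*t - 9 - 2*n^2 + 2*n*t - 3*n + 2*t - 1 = -2*n^2 - 21*n + t*(2*n + 20) - 10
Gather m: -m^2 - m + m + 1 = 1 - m^2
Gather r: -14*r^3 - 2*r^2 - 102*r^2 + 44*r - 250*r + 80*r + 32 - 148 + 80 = -14*r^3 - 104*r^2 - 126*r - 36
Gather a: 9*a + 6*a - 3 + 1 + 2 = 15*a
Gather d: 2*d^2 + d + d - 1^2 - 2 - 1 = 2*d^2 + 2*d - 4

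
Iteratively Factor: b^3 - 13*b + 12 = (b + 4)*(b^2 - 4*b + 3) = (b - 1)*(b + 4)*(b - 3)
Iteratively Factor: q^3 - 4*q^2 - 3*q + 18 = (q - 3)*(q^2 - q - 6) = (q - 3)^2*(q + 2)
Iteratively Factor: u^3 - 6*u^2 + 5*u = (u)*(u^2 - 6*u + 5) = u*(u - 1)*(u - 5)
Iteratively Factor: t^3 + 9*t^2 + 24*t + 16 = (t + 4)*(t^2 + 5*t + 4) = (t + 1)*(t + 4)*(t + 4)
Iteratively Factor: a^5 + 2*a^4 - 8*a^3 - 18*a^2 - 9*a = (a + 3)*(a^4 - a^3 - 5*a^2 - 3*a) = (a - 3)*(a + 3)*(a^3 + 2*a^2 + a) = a*(a - 3)*(a + 3)*(a^2 + 2*a + 1) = a*(a - 3)*(a + 1)*(a + 3)*(a + 1)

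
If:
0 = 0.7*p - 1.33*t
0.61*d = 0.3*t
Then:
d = 0.491803278688525*t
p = 1.9*t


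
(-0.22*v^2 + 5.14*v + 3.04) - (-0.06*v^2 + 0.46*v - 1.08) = -0.16*v^2 + 4.68*v + 4.12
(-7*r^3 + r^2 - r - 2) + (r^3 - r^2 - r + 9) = -6*r^3 - 2*r + 7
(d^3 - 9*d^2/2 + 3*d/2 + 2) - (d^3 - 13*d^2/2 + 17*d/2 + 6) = 2*d^2 - 7*d - 4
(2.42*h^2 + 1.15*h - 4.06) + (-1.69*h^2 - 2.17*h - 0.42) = 0.73*h^2 - 1.02*h - 4.48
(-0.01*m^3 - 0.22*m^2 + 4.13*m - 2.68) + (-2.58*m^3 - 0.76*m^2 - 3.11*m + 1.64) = -2.59*m^3 - 0.98*m^2 + 1.02*m - 1.04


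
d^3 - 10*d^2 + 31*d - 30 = (d - 5)*(d - 3)*(d - 2)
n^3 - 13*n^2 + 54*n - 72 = (n - 6)*(n - 4)*(n - 3)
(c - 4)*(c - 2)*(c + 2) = c^3 - 4*c^2 - 4*c + 16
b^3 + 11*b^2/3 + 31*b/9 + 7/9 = (b + 1/3)*(b + 1)*(b + 7/3)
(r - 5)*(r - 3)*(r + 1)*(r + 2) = r^4 - 5*r^3 - 7*r^2 + 29*r + 30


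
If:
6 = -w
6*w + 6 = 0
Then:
No Solution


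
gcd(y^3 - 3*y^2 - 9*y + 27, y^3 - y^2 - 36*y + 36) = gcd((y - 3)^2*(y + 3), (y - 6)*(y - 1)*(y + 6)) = 1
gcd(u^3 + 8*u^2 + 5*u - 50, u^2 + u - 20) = u + 5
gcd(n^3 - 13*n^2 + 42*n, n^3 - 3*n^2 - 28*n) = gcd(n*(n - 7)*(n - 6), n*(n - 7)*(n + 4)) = n^2 - 7*n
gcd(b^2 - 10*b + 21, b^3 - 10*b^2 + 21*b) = b^2 - 10*b + 21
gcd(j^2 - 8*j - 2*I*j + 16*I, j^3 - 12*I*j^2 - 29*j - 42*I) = 1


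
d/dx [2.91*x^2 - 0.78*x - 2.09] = 5.82*x - 0.78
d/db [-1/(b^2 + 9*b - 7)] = (2*b + 9)/(b^2 + 9*b - 7)^2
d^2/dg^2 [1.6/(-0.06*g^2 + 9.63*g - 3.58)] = (0.01152*g^2 - 1.84896*g - 1.6*(0.12*g - 9.63)*(0.24*g - 19.26) + 0.68736)/(0.06*g^2 - 9.63*g + 3.58)^3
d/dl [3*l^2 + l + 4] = 6*l + 1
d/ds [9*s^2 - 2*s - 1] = 18*s - 2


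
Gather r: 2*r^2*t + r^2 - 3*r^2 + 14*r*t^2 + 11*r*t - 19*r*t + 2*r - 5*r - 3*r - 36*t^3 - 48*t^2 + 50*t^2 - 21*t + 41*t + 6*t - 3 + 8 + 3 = r^2*(2*t - 2) + r*(14*t^2 - 8*t - 6) - 36*t^3 + 2*t^2 + 26*t + 8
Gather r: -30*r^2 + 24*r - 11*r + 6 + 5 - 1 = -30*r^2 + 13*r + 10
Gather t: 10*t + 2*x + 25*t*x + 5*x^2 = t*(25*x + 10) + 5*x^2 + 2*x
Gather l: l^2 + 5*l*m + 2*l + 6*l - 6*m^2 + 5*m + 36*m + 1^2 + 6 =l^2 + l*(5*m + 8) - 6*m^2 + 41*m + 7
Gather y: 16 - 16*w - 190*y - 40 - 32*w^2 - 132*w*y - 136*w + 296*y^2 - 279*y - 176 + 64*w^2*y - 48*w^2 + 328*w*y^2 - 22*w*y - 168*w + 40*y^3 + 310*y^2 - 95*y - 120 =-80*w^2 - 320*w + 40*y^3 + y^2*(328*w + 606) + y*(64*w^2 - 154*w - 564) - 320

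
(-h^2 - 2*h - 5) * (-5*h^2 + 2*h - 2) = 5*h^4 + 8*h^3 + 23*h^2 - 6*h + 10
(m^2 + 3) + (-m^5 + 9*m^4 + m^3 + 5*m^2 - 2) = -m^5 + 9*m^4 + m^3 + 6*m^2 + 1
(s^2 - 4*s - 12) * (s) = s^3 - 4*s^2 - 12*s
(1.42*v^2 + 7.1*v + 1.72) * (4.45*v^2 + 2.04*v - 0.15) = 6.319*v^4 + 34.4918*v^3 + 21.925*v^2 + 2.4438*v - 0.258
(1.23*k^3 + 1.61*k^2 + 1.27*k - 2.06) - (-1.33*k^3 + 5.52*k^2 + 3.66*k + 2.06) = 2.56*k^3 - 3.91*k^2 - 2.39*k - 4.12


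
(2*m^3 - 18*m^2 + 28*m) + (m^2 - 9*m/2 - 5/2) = 2*m^3 - 17*m^2 + 47*m/2 - 5/2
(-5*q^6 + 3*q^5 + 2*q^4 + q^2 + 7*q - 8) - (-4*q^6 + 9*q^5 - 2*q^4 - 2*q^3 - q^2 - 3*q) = -q^6 - 6*q^5 + 4*q^4 + 2*q^3 + 2*q^2 + 10*q - 8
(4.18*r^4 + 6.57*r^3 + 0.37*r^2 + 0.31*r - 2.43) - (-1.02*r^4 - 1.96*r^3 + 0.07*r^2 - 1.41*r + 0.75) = 5.2*r^4 + 8.53*r^3 + 0.3*r^2 + 1.72*r - 3.18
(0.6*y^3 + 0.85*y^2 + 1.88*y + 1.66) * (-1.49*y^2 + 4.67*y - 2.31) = -0.894*y^5 + 1.5355*y^4 - 0.2177*y^3 + 4.3427*y^2 + 3.4094*y - 3.8346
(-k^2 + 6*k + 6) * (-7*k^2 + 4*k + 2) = 7*k^4 - 46*k^3 - 20*k^2 + 36*k + 12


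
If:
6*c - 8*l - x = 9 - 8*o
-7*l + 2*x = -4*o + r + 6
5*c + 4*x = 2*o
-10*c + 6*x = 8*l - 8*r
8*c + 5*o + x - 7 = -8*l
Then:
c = 80/2007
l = 397/16056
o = 2384/2007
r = -595/1784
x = 364/669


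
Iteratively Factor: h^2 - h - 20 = (h + 4)*(h - 5)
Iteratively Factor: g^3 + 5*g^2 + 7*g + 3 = (g + 3)*(g^2 + 2*g + 1) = (g + 1)*(g + 3)*(g + 1)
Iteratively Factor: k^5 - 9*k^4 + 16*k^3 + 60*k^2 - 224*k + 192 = (k - 2)*(k^4 - 7*k^3 + 2*k^2 + 64*k - 96) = (k - 4)*(k - 2)*(k^3 - 3*k^2 - 10*k + 24) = (k - 4)*(k - 2)^2*(k^2 - k - 12) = (k - 4)^2*(k - 2)^2*(k + 3)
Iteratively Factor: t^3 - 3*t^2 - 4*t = (t)*(t^2 - 3*t - 4) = t*(t + 1)*(t - 4)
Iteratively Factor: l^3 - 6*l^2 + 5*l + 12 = (l - 3)*(l^2 - 3*l - 4) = (l - 4)*(l - 3)*(l + 1)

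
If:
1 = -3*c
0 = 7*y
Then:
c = -1/3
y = 0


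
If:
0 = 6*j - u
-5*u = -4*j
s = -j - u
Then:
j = 0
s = 0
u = 0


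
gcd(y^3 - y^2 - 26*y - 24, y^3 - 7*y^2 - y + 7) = y + 1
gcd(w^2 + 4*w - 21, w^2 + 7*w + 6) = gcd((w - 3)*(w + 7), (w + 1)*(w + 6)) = 1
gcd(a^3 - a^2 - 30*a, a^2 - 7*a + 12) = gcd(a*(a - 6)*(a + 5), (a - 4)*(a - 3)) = 1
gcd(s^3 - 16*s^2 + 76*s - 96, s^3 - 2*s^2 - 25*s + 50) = s - 2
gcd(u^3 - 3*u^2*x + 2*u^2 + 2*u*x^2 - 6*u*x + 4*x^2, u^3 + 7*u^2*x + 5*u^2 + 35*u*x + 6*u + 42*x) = u + 2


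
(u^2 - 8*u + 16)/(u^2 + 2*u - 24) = (u - 4)/(u + 6)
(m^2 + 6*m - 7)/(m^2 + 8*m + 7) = (m - 1)/(m + 1)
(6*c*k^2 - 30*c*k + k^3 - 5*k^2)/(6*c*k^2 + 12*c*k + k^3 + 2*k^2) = (k - 5)/(k + 2)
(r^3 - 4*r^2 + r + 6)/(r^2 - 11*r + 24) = (r^2 - r - 2)/(r - 8)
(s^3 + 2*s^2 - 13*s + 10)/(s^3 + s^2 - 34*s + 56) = (s^2 + 4*s - 5)/(s^2 + 3*s - 28)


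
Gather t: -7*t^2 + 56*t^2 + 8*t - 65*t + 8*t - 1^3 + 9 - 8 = 49*t^2 - 49*t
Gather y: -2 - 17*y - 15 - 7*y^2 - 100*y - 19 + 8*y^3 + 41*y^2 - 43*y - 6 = 8*y^3 + 34*y^2 - 160*y - 42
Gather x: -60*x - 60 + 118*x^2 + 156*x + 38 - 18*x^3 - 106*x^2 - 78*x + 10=-18*x^3 + 12*x^2 + 18*x - 12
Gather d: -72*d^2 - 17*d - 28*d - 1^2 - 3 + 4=-72*d^2 - 45*d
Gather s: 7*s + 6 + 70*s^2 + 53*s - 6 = 70*s^2 + 60*s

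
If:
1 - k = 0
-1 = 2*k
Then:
No Solution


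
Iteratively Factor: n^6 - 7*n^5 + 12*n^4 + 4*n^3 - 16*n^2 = (n)*(n^5 - 7*n^4 + 12*n^3 + 4*n^2 - 16*n) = n*(n - 4)*(n^4 - 3*n^3 + 4*n) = n*(n - 4)*(n - 2)*(n^3 - n^2 - 2*n) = n^2*(n - 4)*(n - 2)*(n^2 - n - 2) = n^2*(n - 4)*(n - 2)*(n + 1)*(n - 2)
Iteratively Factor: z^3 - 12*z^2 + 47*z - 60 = (z - 3)*(z^2 - 9*z + 20) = (z - 4)*(z - 3)*(z - 5)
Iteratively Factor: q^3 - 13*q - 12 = (q + 3)*(q^2 - 3*q - 4) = (q - 4)*(q + 3)*(q + 1)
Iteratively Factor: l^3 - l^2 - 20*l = (l)*(l^2 - l - 20) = l*(l + 4)*(l - 5)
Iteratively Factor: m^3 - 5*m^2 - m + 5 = (m - 1)*(m^2 - 4*m - 5) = (m - 5)*(m - 1)*(m + 1)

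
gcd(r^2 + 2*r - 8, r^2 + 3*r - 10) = r - 2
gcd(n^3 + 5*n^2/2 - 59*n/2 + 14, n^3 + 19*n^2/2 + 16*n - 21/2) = n^2 + 13*n/2 - 7/2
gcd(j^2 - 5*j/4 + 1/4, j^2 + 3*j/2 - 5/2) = j - 1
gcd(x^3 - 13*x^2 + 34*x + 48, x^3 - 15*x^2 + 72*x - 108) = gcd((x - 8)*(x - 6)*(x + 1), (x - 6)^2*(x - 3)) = x - 6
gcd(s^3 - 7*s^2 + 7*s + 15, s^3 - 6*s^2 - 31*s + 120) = s - 3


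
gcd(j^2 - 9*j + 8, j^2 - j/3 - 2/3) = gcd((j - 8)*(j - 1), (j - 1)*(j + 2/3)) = j - 1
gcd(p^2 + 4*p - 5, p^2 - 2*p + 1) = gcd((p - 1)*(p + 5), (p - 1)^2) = p - 1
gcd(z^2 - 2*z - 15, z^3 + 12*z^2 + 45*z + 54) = z + 3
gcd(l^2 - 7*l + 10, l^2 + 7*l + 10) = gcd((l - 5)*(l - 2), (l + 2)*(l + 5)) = 1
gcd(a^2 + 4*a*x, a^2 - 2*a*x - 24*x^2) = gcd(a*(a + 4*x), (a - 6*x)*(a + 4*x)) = a + 4*x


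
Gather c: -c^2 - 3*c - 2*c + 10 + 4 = -c^2 - 5*c + 14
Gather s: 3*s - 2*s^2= -2*s^2 + 3*s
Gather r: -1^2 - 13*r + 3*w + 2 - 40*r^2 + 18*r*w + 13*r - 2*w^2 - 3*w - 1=-40*r^2 + 18*r*w - 2*w^2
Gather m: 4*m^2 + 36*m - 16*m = 4*m^2 + 20*m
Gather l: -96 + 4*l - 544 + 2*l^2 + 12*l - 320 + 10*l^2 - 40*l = 12*l^2 - 24*l - 960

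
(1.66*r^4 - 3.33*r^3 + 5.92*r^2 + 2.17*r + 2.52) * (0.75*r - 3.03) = 1.245*r^5 - 7.5273*r^4 + 14.5299*r^3 - 16.3101*r^2 - 4.6851*r - 7.6356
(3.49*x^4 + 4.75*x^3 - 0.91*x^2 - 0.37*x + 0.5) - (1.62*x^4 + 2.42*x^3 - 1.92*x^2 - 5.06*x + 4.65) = 1.87*x^4 + 2.33*x^3 + 1.01*x^2 + 4.69*x - 4.15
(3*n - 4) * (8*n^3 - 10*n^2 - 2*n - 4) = 24*n^4 - 62*n^3 + 34*n^2 - 4*n + 16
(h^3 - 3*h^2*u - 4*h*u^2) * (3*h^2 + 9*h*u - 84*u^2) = 3*h^5 - 123*h^3*u^2 + 216*h^2*u^3 + 336*h*u^4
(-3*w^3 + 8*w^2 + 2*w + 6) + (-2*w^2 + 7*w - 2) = -3*w^3 + 6*w^2 + 9*w + 4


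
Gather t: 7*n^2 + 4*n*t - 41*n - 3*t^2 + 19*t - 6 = 7*n^2 - 41*n - 3*t^2 + t*(4*n + 19) - 6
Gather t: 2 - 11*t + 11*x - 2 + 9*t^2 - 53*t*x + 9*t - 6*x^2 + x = 9*t^2 + t*(-53*x - 2) - 6*x^2 + 12*x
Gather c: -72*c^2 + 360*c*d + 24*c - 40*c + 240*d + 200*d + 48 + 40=-72*c^2 + c*(360*d - 16) + 440*d + 88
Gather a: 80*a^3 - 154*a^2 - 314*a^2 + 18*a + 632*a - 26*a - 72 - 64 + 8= 80*a^3 - 468*a^2 + 624*a - 128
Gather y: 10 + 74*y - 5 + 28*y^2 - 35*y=28*y^2 + 39*y + 5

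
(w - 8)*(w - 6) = w^2 - 14*w + 48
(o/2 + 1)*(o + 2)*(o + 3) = o^3/2 + 7*o^2/2 + 8*o + 6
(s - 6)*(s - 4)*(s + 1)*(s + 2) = s^4 - 7*s^3 - 4*s^2 + 52*s + 48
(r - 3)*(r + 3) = r^2 - 9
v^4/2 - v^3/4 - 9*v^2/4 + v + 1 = (v/2 + 1)*(v - 2)*(v - 1)*(v + 1/2)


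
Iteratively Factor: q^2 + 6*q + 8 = (q + 4)*(q + 2)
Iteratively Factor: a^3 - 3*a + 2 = (a - 1)*(a^2 + a - 2) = (a - 1)*(a + 2)*(a - 1)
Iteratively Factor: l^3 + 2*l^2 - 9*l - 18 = (l - 3)*(l^2 + 5*l + 6) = (l - 3)*(l + 3)*(l + 2)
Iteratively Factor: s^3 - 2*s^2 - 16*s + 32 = (s - 2)*(s^2 - 16) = (s - 2)*(s + 4)*(s - 4)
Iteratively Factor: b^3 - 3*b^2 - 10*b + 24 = (b - 4)*(b^2 + b - 6) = (b - 4)*(b + 3)*(b - 2)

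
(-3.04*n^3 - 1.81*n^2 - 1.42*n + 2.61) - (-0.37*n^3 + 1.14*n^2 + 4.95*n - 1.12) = -2.67*n^3 - 2.95*n^2 - 6.37*n + 3.73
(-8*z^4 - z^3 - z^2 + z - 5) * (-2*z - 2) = 16*z^5 + 18*z^4 + 4*z^3 + 8*z + 10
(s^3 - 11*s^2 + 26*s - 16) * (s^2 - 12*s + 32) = s^5 - 23*s^4 + 190*s^3 - 680*s^2 + 1024*s - 512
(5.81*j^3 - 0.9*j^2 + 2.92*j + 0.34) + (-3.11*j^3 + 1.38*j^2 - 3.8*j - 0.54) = 2.7*j^3 + 0.48*j^2 - 0.88*j - 0.2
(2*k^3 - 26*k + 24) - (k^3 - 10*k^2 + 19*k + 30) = k^3 + 10*k^2 - 45*k - 6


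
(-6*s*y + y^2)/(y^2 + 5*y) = (-6*s + y)/(y + 5)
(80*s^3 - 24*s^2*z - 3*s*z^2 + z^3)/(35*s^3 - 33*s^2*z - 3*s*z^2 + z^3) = (16*s^2 - 8*s*z + z^2)/(7*s^2 - 8*s*z + z^2)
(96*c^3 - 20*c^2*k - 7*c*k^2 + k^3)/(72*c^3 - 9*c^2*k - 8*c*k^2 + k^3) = (4*c + k)/(3*c + k)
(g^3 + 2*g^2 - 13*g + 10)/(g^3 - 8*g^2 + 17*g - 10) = (g + 5)/(g - 5)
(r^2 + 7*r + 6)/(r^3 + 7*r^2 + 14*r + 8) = (r + 6)/(r^2 + 6*r + 8)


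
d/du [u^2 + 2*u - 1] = 2*u + 2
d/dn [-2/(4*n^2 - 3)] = 16*n/(4*n^2 - 3)^2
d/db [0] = 0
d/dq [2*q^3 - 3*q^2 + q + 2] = 6*q^2 - 6*q + 1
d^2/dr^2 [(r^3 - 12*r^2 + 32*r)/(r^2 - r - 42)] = 42*(3*r^3 - 66*r^2 + 444*r - 1072)/(r^6 - 3*r^5 - 123*r^4 + 251*r^3 + 5166*r^2 - 5292*r - 74088)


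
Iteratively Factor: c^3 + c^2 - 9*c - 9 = (c + 3)*(c^2 - 2*c - 3) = (c - 3)*(c + 3)*(c + 1)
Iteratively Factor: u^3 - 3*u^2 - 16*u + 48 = (u - 3)*(u^2 - 16) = (u - 4)*(u - 3)*(u + 4)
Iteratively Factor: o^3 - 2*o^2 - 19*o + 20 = (o + 4)*(o^2 - 6*o + 5) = (o - 5)*(o + 4)*(o - 1)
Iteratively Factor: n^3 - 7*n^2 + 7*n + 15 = (n - 5)*(n^2 - 2*n - 3) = (n - 5)*(n + 1)*(n - 3)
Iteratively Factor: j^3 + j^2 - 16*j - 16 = (j + 4)*(j^2 - 3*j - 4) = (j - 4)*(j + 4)*(j + 1)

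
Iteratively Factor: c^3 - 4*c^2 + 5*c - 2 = (c - 1)*(c^2 - 3*c + 2) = (c - 1)^2*(c - 2)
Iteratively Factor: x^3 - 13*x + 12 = (x + 4)*(x^2 - 4*x + 3) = (x - 1)*(x + 4)*(x - 3)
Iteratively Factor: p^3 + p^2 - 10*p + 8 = (p + 4)*(p^2 - 3*p + 2) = (p - 2)*(p + 4)*(p - 1)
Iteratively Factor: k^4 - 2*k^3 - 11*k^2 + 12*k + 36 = (k + 2)*(k^3 - 4*k^2 - 3*k + 18) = (k - 3)*(k + 2)*(k^2 - k - 6) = (k - 3)^2*(k + 2)*(k + 2)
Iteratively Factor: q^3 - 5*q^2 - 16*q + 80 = (q + 4)*(q^2 - 9*q + 20) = (q - 5)*(q + 4)*(q - 4)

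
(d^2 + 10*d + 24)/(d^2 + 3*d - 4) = (d + 6)/(d - 1)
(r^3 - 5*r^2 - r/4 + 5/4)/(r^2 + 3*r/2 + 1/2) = (2*r^2 - 11*r + 5)/(2*(r + 1))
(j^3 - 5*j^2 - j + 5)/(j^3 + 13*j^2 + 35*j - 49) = (j^2 - 4*j - 5)/(j^2 + 14*j + 49)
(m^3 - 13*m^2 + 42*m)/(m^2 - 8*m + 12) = m*(m - 7)/(m - 2)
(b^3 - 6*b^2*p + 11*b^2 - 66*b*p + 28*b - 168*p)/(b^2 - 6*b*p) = b + 11 + 28/b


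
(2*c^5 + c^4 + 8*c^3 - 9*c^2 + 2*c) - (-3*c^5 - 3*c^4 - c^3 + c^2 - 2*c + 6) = 5*c^5 + 4*c^4 + 9*c^3 - 10*c^2 + 4*c - 6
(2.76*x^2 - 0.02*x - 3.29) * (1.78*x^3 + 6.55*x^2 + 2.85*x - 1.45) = 4.9128*x^5 + 18.0424*x^4 + 1.8788*x^3 - 25.6085*x^2 - 9.3475*x + 4.7705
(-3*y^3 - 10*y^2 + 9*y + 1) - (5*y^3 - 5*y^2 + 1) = -8*y^3 - 5*y^2 + 9*y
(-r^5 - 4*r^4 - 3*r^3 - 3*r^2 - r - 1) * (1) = -r^5 - 4*r^4 - 3*r^3 - 3*r^2 - r - 1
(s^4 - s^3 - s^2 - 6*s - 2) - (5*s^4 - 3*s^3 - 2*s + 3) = -4*s^4 + 2*s^3 - s^2 - 4*s - 5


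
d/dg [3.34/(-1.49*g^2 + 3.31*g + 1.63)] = (9.9532*g - 11.0554)/(-1.49*g^2 + 3.31*g + 1.63)^2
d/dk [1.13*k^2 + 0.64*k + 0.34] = 2.26*k + 0.64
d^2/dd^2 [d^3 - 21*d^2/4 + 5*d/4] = 6*d - 21/2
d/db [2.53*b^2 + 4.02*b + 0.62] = 5.06*b + 4.02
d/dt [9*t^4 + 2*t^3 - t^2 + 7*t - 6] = 36*t^3 + 6*t^2 - 2*t + 7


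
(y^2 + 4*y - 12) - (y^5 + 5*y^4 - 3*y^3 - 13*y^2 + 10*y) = -y^5 - 5*y^4 + 3*y^3 + 14*y^2 - 6*y - 12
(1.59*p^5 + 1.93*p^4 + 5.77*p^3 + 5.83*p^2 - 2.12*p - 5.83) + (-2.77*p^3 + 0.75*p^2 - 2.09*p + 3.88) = 1.59*p^5 + 1.93*p^4 + 3.0*p^3 + 6.58*p^2 - 4.21*p - 1.95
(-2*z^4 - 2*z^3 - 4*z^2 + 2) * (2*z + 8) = -4*z^5 - 20*z^4 - 24*z^3 - 32*z^2 + 4*z + 16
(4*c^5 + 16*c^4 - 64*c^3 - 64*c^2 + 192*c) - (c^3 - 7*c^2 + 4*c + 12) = 4*c^5 + 16*c^4 - 65*c^3 - 57*c^2 + 188*c - 12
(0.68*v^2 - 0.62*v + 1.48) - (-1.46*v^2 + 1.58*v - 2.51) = 2.14*v^2 - 2.2*v + 3.99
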